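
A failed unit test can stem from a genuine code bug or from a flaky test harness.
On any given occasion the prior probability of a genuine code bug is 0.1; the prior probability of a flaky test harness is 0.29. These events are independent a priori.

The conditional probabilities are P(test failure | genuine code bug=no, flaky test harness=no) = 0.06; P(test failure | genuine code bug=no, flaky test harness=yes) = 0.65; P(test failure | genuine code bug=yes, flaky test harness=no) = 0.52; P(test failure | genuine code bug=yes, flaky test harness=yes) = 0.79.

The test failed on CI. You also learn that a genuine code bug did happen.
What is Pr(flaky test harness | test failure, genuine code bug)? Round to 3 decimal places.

Pr(flaky test harness | test failure, genuine code bug) ≈ 0.383

P(test failure | genuine code bug) = 0.52×0.71 + 0.79×0.29 = 0.369200 + 0.229100 = 0.598300
Restricting to configurations with flaky test harness present: 0.79×0.29 = 0.229100.
Hence the posterior is 0.229100/0.598300 ≈ 0.383.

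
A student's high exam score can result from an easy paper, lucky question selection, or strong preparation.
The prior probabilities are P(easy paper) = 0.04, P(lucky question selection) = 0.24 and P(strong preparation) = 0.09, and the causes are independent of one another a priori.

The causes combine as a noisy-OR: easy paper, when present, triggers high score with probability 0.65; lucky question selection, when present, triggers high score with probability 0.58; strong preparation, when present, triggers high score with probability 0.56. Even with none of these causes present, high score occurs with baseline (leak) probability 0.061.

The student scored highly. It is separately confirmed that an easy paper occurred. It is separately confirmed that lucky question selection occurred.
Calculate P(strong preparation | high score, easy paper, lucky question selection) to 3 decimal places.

P(strong preparation | high score, easy paper, lucky question selection) ≈ 0.097

Under noisy-OR, P(high score | causes) = 1 − (1−0.061)·∏(1−qᵢ) over the active causes.
Enumerate both values of strong preparation and weight by the priors:
  P(high score | easy paper, lucky question selection) = 0.861967·0.91 + 0.939265·0.09
        = 0.784390 + 0.084534 = 0.868924
Configurations with strong preparation contribute 0.084534, so
  P(strong preparation | high score, easy paper, lucky question selection) = 0.084534 / 0.868924 ≈ 0.097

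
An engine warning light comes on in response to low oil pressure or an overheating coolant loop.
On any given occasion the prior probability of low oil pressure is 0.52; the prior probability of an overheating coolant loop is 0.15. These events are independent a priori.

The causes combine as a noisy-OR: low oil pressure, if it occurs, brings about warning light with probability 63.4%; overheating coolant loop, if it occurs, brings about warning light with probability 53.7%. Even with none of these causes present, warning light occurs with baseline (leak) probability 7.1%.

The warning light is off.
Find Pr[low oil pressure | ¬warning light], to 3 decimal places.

Pr[low oil pressure | ¬warning light] ≈ 0.284

Under noisy-OR, P(warning light | causes) = 1 − (1−0.071)·∏(1−qᵢ) over the active causes.
For the numerator, keep only low oil pressure=true terms: 0.150286 + 0.012279 = 0.162565
The normalizing constant is 0.929*0.48*0.85 + 0.430127*0.48*0.15 + 0.340014*0.52*0.85 + 0.157426*0.52*0.15 = 0.572566
Posterior = 0.162565 / 0.572566 ≈ 0.284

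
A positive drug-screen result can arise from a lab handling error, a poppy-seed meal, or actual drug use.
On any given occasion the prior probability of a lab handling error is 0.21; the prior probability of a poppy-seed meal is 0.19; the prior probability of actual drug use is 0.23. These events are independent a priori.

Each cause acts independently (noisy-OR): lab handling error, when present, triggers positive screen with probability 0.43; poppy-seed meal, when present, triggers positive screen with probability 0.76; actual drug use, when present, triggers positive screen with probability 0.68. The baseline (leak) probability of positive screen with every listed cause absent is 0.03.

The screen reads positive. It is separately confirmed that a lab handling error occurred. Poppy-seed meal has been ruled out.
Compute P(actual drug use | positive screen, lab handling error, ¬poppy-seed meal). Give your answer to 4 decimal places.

P(actual drug use | positive screen, lab handling error, ¬poppy-seed meal) ≈ 0.3548

Under noisy-OR, P(positive screen | causes) = 1 − (1−0.03)·∏(1−qᵢ) over the active causes.
Weight on actual drug use=true, given the evidence: 0.823072×0.23 = 0.189307
Normalizer over all consistent configurations: 0.4471×0.77 + 0.823072×0.23 = 0.533574
P(actual drug use | positive screen, lab handling error, ¬poppy-seed meal) = 0.189307/0.533574 ≈ 0.3548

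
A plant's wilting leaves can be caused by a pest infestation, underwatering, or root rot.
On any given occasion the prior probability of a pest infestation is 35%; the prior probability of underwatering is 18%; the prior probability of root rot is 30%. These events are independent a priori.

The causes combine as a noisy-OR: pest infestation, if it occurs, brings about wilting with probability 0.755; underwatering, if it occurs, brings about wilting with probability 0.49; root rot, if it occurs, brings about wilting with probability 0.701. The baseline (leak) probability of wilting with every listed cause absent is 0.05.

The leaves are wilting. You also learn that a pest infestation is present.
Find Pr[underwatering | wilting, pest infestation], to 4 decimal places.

Pr[underwatering | wilting, pest infestation] ≈ 0.1960

Under noisy-OR, P(wilting | causes) = 1 − (1−0.05)·∏(1−qᵢ) over the active causes.
P(wilting | pest infestation) = 0.76725*0.82*0.7 + 0.930408*0.82*0.3 + 0.881298*0.18*0.7 + 0.964508*0.18*0.3 = 0.440401 + 0.228880 + 0.111044 + 0.052083 = 0.832408
The underwatering-present share is 0.111044 + 0.052083 = 0.163127.
Hence the posterior is 0.163127/0.832408 ≈ 0.1960.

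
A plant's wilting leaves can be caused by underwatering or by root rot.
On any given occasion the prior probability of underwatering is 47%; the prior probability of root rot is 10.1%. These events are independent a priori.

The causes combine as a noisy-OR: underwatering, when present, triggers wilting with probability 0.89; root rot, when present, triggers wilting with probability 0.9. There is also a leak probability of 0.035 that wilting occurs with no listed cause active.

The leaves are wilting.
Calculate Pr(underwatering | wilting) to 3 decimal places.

Under noisy-OR, P(wilting | causes) = 1 − (1−0.035)·∏(1−qᵢ) over the active causes.
Numerator (weight on configurations with underwatering): 0.377678 + 0.046966 = 0.424644
Normalizer over all consistent configurations: 0.035×0.53×0.899 + 0.9035×0.53×0.101 + 0.89385×0.47×0.899 + 0.989385×0.47×0.101 = 0.489684
P(underwatering | wilting) = 0.424644/0.489684 ≈ 0.867

Pr(underwatering | wilting) ≈ 0.867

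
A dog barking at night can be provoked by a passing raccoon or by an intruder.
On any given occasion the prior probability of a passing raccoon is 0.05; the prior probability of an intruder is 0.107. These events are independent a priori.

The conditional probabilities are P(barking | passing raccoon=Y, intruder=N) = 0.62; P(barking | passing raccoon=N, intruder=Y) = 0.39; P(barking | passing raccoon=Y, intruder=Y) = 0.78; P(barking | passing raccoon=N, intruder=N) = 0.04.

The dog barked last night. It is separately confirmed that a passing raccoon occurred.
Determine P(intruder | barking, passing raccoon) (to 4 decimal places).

P(barking | passing raccoon) = 0.62*0.893 + 0.78*0.107 = 0.553660 + 0.083460 = 0.637120
Restricting to configurations with intruder present: 0.78*0.107 = 0.083460.
So P(intruder | barking, passing raccoon) = 0.083460/0.637120 ≈ 0.1310.

P(intruder | barking, passing raccoon) ≈ 0.1310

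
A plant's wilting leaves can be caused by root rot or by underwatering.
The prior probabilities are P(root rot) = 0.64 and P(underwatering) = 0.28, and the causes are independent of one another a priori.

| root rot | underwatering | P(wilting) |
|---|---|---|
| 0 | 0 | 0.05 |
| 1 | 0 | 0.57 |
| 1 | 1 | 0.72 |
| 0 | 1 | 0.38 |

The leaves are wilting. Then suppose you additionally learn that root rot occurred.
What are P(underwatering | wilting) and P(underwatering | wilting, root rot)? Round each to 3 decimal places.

P(underwatering | wilting) ≈ 0.378; P(underwatering | wilting, root rot) ≈ 0.329

P(wilting) = 0.05×0.36×0.72 + 0.38×0.36×0.28 + 0.57×0.64×0.72 + 0.72×0.64×0.28 = 0.012960 + 0.038304 + 0.262656 + 0.129024 = 0.442944
Of this, 0.167328 comes from 0.038304 + 0.129024 (the underwatering=true cases).
P(underwatering | wilting) = 0.167328 / 0.442944 ≈ 0.378

With the extra evidence:
Numerator (weight on configurations with underwatering): 0.72×0.28 = 0.201600
The normalizing constant is 0.57×0.72 + 0.72×0.28 = 0.612000
Posterior = 0.201600 / 0.612000 ≈ 0.329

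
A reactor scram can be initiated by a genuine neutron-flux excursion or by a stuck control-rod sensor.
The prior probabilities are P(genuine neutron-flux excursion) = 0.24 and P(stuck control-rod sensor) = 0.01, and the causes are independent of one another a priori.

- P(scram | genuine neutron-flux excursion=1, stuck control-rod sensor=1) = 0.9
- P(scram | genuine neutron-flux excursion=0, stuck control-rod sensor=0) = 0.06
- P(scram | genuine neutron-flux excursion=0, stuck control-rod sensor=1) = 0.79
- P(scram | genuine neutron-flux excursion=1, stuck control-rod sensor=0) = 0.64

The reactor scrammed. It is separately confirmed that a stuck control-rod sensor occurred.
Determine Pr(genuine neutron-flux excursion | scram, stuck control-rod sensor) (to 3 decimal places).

Numerator (weight on configurations with genuine neutron-flux excursion): 0.9*0.24 = 0.216000
The normalizing constant is 0.79*0.76 + 0.9*0.24 = 0.816400
Posterior = 0.216000 / 0.816400 ≈ 0.265

Pr(genuine neutron-flux excursion | scram, stuck control-rod sensor) ≈ 0.265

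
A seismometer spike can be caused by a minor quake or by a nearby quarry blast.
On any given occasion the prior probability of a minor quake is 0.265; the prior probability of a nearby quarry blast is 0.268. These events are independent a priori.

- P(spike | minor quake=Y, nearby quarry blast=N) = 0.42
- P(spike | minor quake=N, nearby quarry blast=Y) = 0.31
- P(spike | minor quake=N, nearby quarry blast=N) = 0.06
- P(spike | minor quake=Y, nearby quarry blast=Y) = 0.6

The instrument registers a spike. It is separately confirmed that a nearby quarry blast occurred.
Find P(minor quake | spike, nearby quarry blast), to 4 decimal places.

P(spike | nearby quarry blast) = 0.31*0.735 + 0.6*0.265 = 0.227850 + 0.159000 = 0.386850
Restricting to configurations with minor quake present: 0.6*0.265 = 0.159000.
So P(minor quake | spike, nearby quarry blast) = 0.159000/0.386850 ≈ 0.4110.

P(minor quake | spike, nearby quarry blast) ≈ 0.4110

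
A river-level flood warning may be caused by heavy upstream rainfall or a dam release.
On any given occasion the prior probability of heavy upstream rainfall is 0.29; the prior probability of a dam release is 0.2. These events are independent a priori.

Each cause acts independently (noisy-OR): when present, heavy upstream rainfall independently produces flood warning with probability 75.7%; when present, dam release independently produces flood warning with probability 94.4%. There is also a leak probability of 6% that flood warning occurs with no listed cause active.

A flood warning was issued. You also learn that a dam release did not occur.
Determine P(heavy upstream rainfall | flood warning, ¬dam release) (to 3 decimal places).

Under noisy-OR, P(flood warning | causes) = 1 − (1−0.06)·∏(1−qᵢ) over the active causes.
For the numerator, keep only heavy upstream rainfall=true terms: 0.77158·0.29 = 0.223758
The normalizing constant is 0.06·0.71 + 0.77158·0.29 = 0.266358
P(heavy upstream rainfall | flood warning, ¬dam release) = 0.223758/0.266358 ≈ 0.840

P(heavy upstream rainfall | flood warning, ¬dam release) ≈ 0.840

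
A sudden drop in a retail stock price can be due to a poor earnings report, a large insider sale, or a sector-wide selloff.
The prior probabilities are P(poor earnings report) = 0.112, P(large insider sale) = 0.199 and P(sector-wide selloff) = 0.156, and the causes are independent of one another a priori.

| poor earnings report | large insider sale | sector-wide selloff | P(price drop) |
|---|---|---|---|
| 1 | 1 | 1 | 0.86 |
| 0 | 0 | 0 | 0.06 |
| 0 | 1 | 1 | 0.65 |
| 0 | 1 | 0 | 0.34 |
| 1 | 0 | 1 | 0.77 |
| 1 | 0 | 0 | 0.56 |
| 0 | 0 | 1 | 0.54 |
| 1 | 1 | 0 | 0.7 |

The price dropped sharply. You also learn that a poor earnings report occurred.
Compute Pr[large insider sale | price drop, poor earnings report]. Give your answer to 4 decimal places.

Numerator (weight on configurations with large insider sale): 0.117569 + 0.026698 = 0.144267
Denominator P(price drop | poor earnings report): 0.56×0.801×0.844 + 0.77×0.801×0.156 + 0.7×0.199×0.844 + 0.86×0.199×0.156 = 0.619068
P(large insider sale | price drop, poor earnings report) = 0.144267/0.619068 ≈ 0.2330

Pr[large insider sale | price drop, poor earnings report] ≈ 0.2330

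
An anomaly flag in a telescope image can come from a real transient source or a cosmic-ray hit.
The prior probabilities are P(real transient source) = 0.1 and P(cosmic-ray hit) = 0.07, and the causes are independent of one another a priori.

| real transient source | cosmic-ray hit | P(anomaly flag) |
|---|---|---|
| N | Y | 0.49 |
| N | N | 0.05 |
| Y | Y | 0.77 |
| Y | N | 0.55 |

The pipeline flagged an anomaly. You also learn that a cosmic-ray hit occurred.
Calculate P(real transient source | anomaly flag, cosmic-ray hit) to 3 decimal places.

Weight on real transient source=true, given the evidence: 0.77*0.1 = 0.077000
The normalizing constant is 0.49*0.9 + 0.77*0.1 = 0.518000
Posterior = 0.077000 / 0.518000 ≈ 0.149

P(real transient source | anomaly flag, cosmic-ray hit) ≈ 0.149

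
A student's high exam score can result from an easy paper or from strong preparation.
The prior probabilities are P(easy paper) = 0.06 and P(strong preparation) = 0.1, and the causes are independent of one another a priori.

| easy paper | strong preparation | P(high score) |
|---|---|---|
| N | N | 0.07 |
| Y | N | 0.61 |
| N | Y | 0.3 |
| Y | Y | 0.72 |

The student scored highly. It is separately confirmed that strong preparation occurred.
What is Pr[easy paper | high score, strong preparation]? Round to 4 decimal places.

Pr[easy paper | high score, strong preparation] ≈ 0.1328

Weight on easy paper=true, given the evidence: 0.72·0.06 = 0.043200
The normalizing constant is 0.3·0.94 + 0.72·0.06 = 0.325200
P(easy paper | high score, strong preparation) = 0.043200/0.325200 ≈ 0.1328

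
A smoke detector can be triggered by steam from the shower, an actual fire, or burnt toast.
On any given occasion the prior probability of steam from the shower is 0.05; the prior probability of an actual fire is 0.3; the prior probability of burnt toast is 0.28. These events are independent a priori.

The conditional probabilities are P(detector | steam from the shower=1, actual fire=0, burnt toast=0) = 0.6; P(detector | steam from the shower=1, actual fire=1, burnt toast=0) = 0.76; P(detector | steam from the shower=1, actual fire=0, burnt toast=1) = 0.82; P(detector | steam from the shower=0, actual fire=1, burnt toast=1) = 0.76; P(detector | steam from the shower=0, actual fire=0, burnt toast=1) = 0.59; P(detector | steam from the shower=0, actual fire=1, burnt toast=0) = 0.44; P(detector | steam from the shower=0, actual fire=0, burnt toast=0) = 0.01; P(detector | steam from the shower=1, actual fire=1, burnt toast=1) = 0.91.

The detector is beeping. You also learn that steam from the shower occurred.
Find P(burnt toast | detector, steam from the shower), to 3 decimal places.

P(detector | steam from the shower) = 0.6*0.7*0.72 + 0.82*0.7*0.28 + 0.76*0.3*0.72 + 0.91*0.3*0.28 = 0.302400 + 0.160720 + 0.164160 + 0.076440 = 0.703720
Restricting to configurations with burnt toast present: 0.160720 + 0.076440 = 0.237160.
P(burnt toast | detector, steam from the shower) = 0.237160 / 0.703720 ≈ 0.337

P(burnt toast | detector, steam from the shower) ≈ 0.337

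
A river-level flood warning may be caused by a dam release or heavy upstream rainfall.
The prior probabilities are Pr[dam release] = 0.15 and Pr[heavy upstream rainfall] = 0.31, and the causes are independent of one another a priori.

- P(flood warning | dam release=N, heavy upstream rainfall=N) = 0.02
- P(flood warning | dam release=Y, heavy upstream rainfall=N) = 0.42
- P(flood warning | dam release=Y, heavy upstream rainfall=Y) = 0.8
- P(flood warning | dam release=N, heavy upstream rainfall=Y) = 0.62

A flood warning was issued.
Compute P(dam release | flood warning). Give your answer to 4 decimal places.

P(flood warning) = 0.02*0.85*0.69 + 0.62*0.85*0.31 + 0.42*0.15*0.69 + 0.8*0.15*0.31 = 0.011730 + 0.163370 + 0.043470 + 0.037200 = 0.255770
The dam release-present share is 0.043470 + 0.037200 = 0.080670.
Hence the posterior is 0.080670/0.255770 ≈ 0.3154.

P(dam release | flood warning) ≈ 0.3154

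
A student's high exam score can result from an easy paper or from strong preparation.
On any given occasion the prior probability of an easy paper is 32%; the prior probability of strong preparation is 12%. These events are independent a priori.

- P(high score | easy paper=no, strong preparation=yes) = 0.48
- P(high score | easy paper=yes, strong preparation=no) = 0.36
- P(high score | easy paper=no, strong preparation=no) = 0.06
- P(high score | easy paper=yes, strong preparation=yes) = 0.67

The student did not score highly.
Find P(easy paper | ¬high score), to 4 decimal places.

Sum P(¬high score|·) weighted by the priors over the 4 (easy paper, strong preparation) configurations:
  P(¬high score) = 0.94·0.68·0.88 + 0.52·0.68·0.12 + 0.64·0.32·0.88 + 0.33·0.32·0.12
        = 0.562496 + 0.042432 + 0.180224 + 0.012672 = 0.797824
The terms with easy paper present sum to 0.192896, so
  P(easy paper | ¬high score) = 0.192896 / 0.797824 ≈ 0.2418

P(easy paper | ¬high score) ≈ 0.2418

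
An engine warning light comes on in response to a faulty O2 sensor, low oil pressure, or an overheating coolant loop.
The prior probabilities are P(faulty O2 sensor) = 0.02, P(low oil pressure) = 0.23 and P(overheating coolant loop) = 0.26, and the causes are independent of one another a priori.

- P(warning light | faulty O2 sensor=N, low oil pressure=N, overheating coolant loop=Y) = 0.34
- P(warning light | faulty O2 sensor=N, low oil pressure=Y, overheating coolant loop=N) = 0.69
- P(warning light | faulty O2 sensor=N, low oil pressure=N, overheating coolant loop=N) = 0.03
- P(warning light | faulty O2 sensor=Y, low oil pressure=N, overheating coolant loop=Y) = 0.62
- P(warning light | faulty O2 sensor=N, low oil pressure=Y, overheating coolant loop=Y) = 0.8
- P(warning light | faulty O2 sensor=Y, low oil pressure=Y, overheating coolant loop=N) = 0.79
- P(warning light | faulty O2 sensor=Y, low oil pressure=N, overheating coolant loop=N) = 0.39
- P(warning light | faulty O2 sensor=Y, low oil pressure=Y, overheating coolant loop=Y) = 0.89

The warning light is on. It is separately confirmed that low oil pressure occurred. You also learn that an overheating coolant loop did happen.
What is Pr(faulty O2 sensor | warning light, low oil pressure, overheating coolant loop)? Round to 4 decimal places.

Pr(faulty O2 sensor | warning light, low oil pressure, overheating coolant loop) ≈ 0.0222

Enumerate both values of faulty O2 sensor and weight by the priors:
  P(warning light | low oil pressure, overheating coolant loop) = 0.8*0.98 + 0.89*0.02
        = 0.784000 + 0.017800 = 0.801800
Configurations with faulty O2 sensor contribute 0.017800, so
  P(faulty O2 sensor | warning light, low oil pressure, overheating coolant loop) = 0.017800 / 0.801800 ≈ 0.0222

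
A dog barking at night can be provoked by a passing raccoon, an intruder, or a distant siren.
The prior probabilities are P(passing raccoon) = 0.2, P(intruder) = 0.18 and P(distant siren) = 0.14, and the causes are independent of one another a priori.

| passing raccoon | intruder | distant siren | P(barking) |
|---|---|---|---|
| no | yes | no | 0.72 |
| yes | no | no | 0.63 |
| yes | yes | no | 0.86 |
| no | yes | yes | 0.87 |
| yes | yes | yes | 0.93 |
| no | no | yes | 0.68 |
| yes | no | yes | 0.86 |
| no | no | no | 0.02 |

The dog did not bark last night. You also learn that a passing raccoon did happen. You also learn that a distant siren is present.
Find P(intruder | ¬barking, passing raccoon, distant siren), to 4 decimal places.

Sum P(¬barking|·) weighted by the priors over both values of intruder:
  P(¬barking | passing raccoon, distant siren) = 0.14×0.82 + 0.07×0.18
        = 0.114800 + 0.012600 = 0.127400
Keeping only the intruder-present terms gives 0.012600, so
  P(intruder | ¬barking, passing raccoon, distant siren) = 0.012600 / 0.127400 ≈ 0.0989

P(intruder | ¬barking, passing raccoon, distant siren) ≈ 0.0989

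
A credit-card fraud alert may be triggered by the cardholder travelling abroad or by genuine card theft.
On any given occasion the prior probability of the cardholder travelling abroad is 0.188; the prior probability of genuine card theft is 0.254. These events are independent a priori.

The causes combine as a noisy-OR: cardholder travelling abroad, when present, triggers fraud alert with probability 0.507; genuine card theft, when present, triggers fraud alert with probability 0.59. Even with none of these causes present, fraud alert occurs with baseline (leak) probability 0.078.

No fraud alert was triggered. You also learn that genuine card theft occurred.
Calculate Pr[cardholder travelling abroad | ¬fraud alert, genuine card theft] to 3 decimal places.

Under noisy-OR, P(fraud alert | causes) = 1 − (1−0.078)·∏(1−qᵢ) over the active causes.
P(¬fraud alert | genuine card theft) = 0.37802·0.812 + 0.186364·0.188 = 0.306952 + 0.035036 = 0.341988
Of this, 0.035036 comes from 0.186364·0.188 (the cardholder travelling abroad=true cases).
P(cardholder travelling abroad | ¬fraud alert, genuine card theft) = 0.035036 / 0.341988 ≈ 0.102

Pr[cardholder travelling abroad | ¬fraud alert, genuine card theft] ≈ 0.102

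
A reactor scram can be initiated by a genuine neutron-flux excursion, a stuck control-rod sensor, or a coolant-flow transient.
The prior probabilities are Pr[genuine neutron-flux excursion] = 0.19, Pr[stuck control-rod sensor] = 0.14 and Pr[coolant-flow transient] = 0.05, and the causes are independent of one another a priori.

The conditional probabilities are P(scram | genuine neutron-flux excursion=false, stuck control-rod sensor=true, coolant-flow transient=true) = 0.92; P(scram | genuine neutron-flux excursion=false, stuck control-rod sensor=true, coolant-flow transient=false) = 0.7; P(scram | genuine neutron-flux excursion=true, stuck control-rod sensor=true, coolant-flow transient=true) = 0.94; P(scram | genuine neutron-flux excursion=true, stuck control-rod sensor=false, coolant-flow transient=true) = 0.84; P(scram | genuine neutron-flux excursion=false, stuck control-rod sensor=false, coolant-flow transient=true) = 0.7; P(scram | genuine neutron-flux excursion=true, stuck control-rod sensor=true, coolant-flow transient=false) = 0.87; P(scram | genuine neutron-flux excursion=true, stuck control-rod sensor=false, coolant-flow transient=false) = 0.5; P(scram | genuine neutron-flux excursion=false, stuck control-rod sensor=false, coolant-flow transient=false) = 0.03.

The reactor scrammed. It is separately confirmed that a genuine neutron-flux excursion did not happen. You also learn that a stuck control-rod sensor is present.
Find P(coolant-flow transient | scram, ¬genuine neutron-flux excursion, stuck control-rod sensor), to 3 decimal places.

P(coolant-flow transient | scram, ¬genuine neutron-flux excursion, stuck control-rod sensor) ≈ 0.065

Enumerate both values of coolant-flow transient and weight by the priors:
  P(scram | ¬genuine neutron-flux excursion, stuck control-rod sensor) = 0.7*0.95 + 0.92*0.05
        = 0.665000 + 0.046000 = 0.711000
The terms with coolant-flow transient present sum to 0.046000, so
  P(coolant-flow transient | scram, ¬genuine neutron-flux excursion, stuck control-rod sensor) = 0.046000 / 0.711000 ≈ 0.065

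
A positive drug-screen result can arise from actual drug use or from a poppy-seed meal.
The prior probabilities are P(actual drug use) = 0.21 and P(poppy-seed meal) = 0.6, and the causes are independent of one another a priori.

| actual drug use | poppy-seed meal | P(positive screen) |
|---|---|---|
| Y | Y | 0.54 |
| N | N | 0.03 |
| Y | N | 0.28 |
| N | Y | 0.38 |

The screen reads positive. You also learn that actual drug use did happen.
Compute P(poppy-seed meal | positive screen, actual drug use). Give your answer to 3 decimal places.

Sum P(positive screen|·) weighted by the priors over both values of poppy-seed meal:
  P(positive screen | actual drug use) = 0.28·0.4 + 0.54·0.6
        = 0.112000 + 0.324000 = 0.436000
Configurations with poppy-seed meal contribute 0.324000, so
  P(poppy-seed meal | positive screen, actual drug use) = 0.324000 / 0.436000 ≈ 0.743

P(poppy-seed meal | positive screen, actual drug use) ≈ 0.743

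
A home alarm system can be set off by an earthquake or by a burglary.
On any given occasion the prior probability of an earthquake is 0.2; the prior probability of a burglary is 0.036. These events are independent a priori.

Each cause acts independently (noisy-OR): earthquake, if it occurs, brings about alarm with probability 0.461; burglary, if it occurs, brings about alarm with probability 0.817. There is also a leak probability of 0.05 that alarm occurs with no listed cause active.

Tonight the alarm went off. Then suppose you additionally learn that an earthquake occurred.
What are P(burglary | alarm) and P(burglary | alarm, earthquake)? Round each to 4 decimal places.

Under noisy-OR, P(alarm | causes) = 1 − (1−0.05)·∏(1−qᵢ) over the active causes.
Numerator (weight on configurations with burglary): 0.023793 + 0.006525 = 0.030318
Normalizer over all consistent configurations: 0.05×0.8×0.964 + 0.82615×0.8×0.036 + 0.48795×0.2×0.964 + 0.906295×0.2×0.036 = 0.162955
Posterior = 0.030318 / 0.162955 ≈ 0.1861

With the extra evidence:
Numerator (weight on configurations with burglary): 0.906295*0.036 = 0.032627
Normalizer over all consistent configurations: 0.48795*0.964 + 0.906295*0.036 = 0.503011
P(burglary | alarm, earthquake) = 0.032627/0.503011 ≈ 0.0649
— earthquake explains away the evidence for burglary.

P(burglary | alarm) ≈ 0.1861; P(burglary | alarm, earthquake) ≈ 0.0649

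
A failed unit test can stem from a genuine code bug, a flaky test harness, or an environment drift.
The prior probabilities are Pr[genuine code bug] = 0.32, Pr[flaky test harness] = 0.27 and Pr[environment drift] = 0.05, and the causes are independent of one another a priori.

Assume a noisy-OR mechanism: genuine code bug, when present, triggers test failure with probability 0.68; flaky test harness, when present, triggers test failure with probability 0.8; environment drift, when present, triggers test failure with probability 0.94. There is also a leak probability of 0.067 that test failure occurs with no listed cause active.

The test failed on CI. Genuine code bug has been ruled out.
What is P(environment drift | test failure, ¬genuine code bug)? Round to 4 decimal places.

Under noisy-OR, P(test failure | causes) = 1 − (1−0.067)·∏(1−qᵢ) over the active causes.
P(test failure | ¬genuine code bug) = 0.067*0.73*0.95 + 0.94402*0.73*0.05 + 0.8134*0.27*0.95 + 0.988804*0.27*0.05 = 0.046464 + 0.034457 + 0.208637 + 0.013349 = 0.302907
The environment drift-present share is 0.034457 + 0.013349 = 0.047806.
So P(environment drift | test failure, ¬genuine code bug) = 0.047806/0.302907 ≈ 0.1578.

P(environment drift | test failure, ¬genuine code bug) ≈ 0.1578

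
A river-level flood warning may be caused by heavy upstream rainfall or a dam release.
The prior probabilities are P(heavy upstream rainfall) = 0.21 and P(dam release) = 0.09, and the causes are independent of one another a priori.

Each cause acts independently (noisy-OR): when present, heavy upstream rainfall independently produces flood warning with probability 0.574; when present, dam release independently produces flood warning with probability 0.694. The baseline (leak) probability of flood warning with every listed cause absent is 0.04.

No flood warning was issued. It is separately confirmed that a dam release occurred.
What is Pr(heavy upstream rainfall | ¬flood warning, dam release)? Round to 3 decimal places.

Pr(heavy upstream rainfall | ¬flood warning, dam release) ≈ 0.102

Under noisy-OR, P(flood warning | causes) = 1 − (1−0.04)·∏(1−qᵢ) over the active causes.
P(¬flood warning | dam release) = 0.29376×0.79 + 0.125142×0.21 = 0.232070 + 0.026280 = 0.258350
Restricting to configurations with heavy upstream rainfall present: 0.125142×0.21 = 0.026280.
So P(heavy upstream rainfall | ¬flood warning, dam release) = 0.026280/0.258350 ≈ 0.102.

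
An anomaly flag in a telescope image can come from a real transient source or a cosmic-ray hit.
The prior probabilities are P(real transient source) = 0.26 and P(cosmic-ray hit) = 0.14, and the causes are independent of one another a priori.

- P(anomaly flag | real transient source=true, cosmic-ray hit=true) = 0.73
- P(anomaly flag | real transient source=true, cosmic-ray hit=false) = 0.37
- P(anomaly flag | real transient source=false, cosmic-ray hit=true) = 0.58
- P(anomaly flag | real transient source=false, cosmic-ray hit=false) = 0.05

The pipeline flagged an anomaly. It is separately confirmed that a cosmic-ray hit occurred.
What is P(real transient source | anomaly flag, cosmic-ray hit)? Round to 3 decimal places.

P(real transient source | anomaly flag, cosmic-ray hit) ≈ 0.307

P(anomaly flag | cosmic-ray hit) = 0.58*0.74 + 0.73*0.26 = 0.429200 + 0.189800 = 0.619000
Restricting to configurations with real transient source present: 0.73*0.26 = 0.189800.
P(real transient source | anomaly flag, cosmic-ray hit) = 0.189800 / 0.619000 ≈ 0.307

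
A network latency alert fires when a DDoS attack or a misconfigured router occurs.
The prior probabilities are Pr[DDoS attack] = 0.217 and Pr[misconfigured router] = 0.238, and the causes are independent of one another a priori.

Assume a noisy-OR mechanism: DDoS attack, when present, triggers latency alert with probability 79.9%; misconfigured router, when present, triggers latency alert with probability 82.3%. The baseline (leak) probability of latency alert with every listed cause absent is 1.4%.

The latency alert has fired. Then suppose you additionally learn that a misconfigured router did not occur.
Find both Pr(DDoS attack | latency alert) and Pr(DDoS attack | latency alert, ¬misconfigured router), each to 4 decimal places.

Under noisy-OR, P(latency alert | causes) = 1 − (1−0.014)·∏(1−qᵢ) over the active causes.
By total probability over the 4 (DDoS attack, misconfigured router) configurations:
  P(latency alert) = 0.014×0.783×0.762 + 0.825478×0.783×0.238 + 0.801814×0.217×0.762 + 0.964921×0.217×0.238
        = 0.008353 + 0.153831 + 0.132583 + 0.049834 = 0.344601
Keeping only the DDoS attack-present terms gives 0.182417, so
  P(DDoS attack | latency alert) = 0.182417 / 0.344601 ≈ 0.5294

Now condition on the additional information:
Numerator (weight on configurations with DDoS attack): 0.801814*0.217 = 0.173994
Normalizer over all consistent configurations: 0.014*0.783 + 0.801814*0.217 = 0.184956
P(DDoS attack | latency alert, ¬misconfigured router) = 0.173994/0.184956 ≈ 0.9407

Pr(DDoS attack | latency alert) ≈ 0.5294; Pr(DDoS attack | latency alert, ¬misconfigured router) ≈ 0.9407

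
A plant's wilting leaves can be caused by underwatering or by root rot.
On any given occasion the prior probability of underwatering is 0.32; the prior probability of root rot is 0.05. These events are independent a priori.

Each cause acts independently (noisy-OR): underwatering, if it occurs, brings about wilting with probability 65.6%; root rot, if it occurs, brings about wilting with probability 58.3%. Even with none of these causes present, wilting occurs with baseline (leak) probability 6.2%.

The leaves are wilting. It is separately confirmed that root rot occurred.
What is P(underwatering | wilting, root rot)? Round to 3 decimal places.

Under noisy-OR, P(wilting | causes) = 1 − (1−0.062)·∏(1−qᵢ) over the active causes.
P(wilting | root rot) = 0.608854·0.68 + 0.865446·0.32 = 0.414021 + 0.276943 = 0.690964
Restricting to configurations with underwatering present: 0.865446·0.32 = 0.276943.
Hence the posterior is 0.276943/0.690964 ≈ 0.401.

P(underwatering | wilting, root rot) ≈ 0.401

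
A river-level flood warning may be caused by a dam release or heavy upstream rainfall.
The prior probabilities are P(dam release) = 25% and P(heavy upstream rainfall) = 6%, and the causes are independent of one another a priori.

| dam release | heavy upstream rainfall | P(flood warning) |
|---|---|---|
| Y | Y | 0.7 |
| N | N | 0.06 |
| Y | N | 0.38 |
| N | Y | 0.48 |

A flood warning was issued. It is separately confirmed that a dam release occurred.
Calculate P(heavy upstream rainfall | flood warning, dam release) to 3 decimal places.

Enumerate both values of heavy upstream rainfall and weight by the priors:
  P(flood warning | dam release) = 0.38×0.94 + 0.7×0.06
        = 0.357200 + 0.042000 = 0.399200
Keeping only the heavy upstream rainfall-present terms gives 0.042000, so
  P(heavy upstream rainfall | flood warning, dam release) = 0.042000 / 0.399200 ≈ 0.105

P(heavy upstream rainfall | flood warning, dam release) ≈ 0.105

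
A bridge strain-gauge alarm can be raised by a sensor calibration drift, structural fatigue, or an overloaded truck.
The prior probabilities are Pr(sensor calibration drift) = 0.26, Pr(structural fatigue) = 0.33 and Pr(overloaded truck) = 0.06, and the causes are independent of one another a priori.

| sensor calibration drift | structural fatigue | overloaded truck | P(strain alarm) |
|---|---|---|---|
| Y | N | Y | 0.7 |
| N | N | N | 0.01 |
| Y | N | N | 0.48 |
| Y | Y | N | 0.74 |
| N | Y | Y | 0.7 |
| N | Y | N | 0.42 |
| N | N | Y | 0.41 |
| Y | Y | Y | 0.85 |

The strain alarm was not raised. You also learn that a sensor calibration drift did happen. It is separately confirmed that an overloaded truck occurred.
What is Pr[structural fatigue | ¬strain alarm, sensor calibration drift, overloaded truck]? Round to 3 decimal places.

Pr[structural fatigue | ¬strain alarm, sensor calibration drift, overloaded truck] ≈ 0.198

P(¬strain alarm | sensor calibration drift, overloaded truck) = 0.3×0.67 + 0.15×0.33 = 0.201000 + 0.049500 = 0.250500
The structural fatigue-present share is 0.15×0.33 = 0.049500.
Hence the posterior is 0.049500/0.250500 ≈ 0.198.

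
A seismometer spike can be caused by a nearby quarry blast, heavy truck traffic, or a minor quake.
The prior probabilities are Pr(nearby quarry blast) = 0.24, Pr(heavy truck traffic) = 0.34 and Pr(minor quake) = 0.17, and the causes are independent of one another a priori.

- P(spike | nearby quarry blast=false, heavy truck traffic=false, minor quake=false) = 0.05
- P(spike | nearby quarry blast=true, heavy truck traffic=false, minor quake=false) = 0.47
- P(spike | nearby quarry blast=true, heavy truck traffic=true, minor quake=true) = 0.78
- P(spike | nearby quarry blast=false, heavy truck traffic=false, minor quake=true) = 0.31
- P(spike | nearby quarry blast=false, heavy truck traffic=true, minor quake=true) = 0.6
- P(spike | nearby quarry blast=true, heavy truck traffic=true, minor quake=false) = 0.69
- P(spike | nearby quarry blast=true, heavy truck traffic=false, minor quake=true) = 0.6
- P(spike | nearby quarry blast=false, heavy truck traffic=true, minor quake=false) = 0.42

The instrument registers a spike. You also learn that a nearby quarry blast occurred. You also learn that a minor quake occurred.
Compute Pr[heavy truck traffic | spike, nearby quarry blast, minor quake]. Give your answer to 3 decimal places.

Sum P(spike|·) weighted by the priors over both values of heavy truck traffic:
  P(spike | nearby quarry blast, minor quake) = 0.6·0.66 + 0.78·0.34
        = 0.396000 + 0.265200 = 0.661200
Keeping only the heavy truck traffic-present terms gives 0.265200, so
  P(heavy truck traffic | spike, nearby quarry blast, minor quake) = 0.265200 / 0.661200 ≈ 0.401

Pr[heavy truck traffic | spike, nearby quarry blast, minor quake] ≈ 0.401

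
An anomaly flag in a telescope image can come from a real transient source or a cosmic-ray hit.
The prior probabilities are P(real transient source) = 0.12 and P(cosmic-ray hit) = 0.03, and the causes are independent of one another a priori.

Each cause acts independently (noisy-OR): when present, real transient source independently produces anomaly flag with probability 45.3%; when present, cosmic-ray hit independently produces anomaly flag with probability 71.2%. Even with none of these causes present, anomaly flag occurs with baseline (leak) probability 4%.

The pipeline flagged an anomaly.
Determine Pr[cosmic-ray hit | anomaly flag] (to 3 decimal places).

Pr[cosmic-ray hit | anomaly flag] ≈ 0.199

Under noisy-OR, P(anomaly flag | causes) = 1 − (1−0.04)·∏(1−qᵢ) over the active causes.
P(anomaly flag) = 0.04×0.88×0.97 + 0.72352×0.88×0.03 + 0.47488×0.12×0.97 + 0.848765×0.12×0.03 = 0.034144 + 0.019101 + 0.055276 + 0.003056 = 0.111577
The cosmic-ray hit-present share is 0.019101 + 0.003056 = 0.022157.
Hence the posterior is 0.022157/0.111577 ≈ 0.199.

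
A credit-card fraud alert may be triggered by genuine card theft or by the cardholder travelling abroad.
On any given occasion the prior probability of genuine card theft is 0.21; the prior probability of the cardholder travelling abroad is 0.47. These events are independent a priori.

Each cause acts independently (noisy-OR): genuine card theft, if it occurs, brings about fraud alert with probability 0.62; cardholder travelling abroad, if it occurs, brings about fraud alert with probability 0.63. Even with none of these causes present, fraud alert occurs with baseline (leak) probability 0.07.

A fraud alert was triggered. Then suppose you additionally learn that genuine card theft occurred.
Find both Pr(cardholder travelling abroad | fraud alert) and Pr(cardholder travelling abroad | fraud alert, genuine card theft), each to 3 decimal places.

Pr(cardholder travelling abroad | fraud alert) ≈ 0.765; Pr(cardholder travelling abroad | fraud alert, genuine card theft) ≈ 0.544

Under noisy-OR, P(fraud alert | causes) = 1 − (1−0.07)·∏(1−qᵢ) over the active causes.
P(fraud alert) = 0.07×0.79×0.53 + 0.6559×0.79×0.47 + 0.6466×0.21×0.53 + 0.869242×0.21×0.47 = 0.029309 + 0.243536 + 0.071967 + 0.085794 = 0.430606
Of this, 0.329330 comes from 0.243536 + 0.085794 (the cardholder travelling abroad=true cases).
Hence the posterior is 0.329330/0.430606 ≈ 0.765.

With the extra evidence:
P(fraud alert | genuine card theft) = 0.6466·0.53 + 0.869242·0.47 = 0.342698 + 0.408544 = 0.751242
Restricting to configurations with cardholder travelling abroad present: 0.869242·0.47 = 0.408544.
Hence the posterior is 0.408544/0.751242 ≈ 0.544.
Conditioning on genuine card theft lowers the posterior on cardholder travelling abroad: the classic explaining-away effect in a common-effect structure.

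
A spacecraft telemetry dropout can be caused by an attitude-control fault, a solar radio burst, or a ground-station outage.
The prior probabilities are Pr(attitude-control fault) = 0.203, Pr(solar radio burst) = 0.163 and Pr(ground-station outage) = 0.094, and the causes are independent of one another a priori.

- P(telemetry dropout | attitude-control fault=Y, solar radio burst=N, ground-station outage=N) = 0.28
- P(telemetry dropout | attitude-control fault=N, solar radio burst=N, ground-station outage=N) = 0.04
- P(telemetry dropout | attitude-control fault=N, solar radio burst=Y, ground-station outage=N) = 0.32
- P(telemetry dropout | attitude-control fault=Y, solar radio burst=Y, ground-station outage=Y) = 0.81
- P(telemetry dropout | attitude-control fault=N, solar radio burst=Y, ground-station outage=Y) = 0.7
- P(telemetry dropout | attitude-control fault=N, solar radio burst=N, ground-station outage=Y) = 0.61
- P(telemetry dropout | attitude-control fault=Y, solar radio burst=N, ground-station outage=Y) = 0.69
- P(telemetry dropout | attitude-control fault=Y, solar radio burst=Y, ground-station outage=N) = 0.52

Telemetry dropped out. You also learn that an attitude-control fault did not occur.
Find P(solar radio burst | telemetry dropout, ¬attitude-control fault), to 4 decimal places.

P(telemetry dropout | ¬attitude-control fault) = 0.04·0.837·0.906 + 0.61·0.837·0.094 + 0.32·0.163·0.906 + 0.7·0.163·0.094 = 0.030333 + 0.047994 + 0.047257 + 0.010725 = 0.136309
Restricting to configurations with solar radio burst present: 0.047257 + 0.010725 = 0.057982.
P(solar radio burst | telemetry dropout, ¬attitude-control fault) = 0.057982 / 0.136309 ≈ 0.4254

P(solar radio burst | telemetry dropout, ¬attitude-control fault) ≈ 0.4254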